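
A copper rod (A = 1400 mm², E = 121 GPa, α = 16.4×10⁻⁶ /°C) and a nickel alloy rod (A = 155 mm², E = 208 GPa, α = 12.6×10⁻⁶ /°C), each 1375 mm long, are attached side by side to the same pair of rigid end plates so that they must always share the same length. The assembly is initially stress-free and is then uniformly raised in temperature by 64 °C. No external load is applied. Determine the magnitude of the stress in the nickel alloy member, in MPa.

Both members must finish at the same length. With the larger α, the copper tends to over-expand; the plates restrain it, putting the copper in compression and the nickel alloy in tension. With no external load the two internal forces are equal and opposite, magnitude P.
Compatibility of the two members (thermal + elastic change equal): (α₁ − α₂)ΔT = P·[1/(A₁E₁) + 1/(A₂E₂)].
|α₁ − α₂|·ΔT = 3.8×10⁻⁶ × 64 = 0.0002432.
1/(A₁E₁) + 1/(A₂E₂) = 1/(1400×121×10³) + 1/(155×208×10³) = 3.692×10⁻⁸ N⁻¹.
So P = 0.0002432 / 3.692×10⁻⁸ = 6.587 kN.
σ_{nickel alloy} = P/A₂ = 6587/155 = 42.5 MPa, tensile.

σ ≈ 42.5 MPa (tensile)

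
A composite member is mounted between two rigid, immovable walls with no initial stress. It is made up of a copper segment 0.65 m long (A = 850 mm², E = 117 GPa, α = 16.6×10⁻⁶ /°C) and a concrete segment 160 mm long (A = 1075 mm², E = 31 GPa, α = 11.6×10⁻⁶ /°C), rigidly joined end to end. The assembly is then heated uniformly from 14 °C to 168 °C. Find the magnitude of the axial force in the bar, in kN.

If the supports were absent, the total length change would be Σ αᵢΔT Lᵢ = 16.6×10⁻⁶×154×650 + 11.6×10⁻⁶×154×160 = 1.947 mm.
The rigid supports impose zero overall length change; the single axial force P common to all segments must satisfy P Σ Lᵢ/(AᵢEᵢ) = δ_free.
Σ Lᵢ/(AᵢEᵢ) = 650/(850×117×10³) + 160/(1075×31×10³) = 1.134×10⁻⁵ mm/N.
Hence P = δ_free / Σ(L/AE) = 1.947/1.134×10⁻⁵ = 171.8 kN (compressive).

P ≈ 172 kN (compressive)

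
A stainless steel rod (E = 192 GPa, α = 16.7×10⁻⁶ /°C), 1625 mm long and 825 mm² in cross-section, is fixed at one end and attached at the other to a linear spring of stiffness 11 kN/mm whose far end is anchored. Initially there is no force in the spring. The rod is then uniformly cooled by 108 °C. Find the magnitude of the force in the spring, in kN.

P ≈ 29 kN

Free thermal contraction: δ_free = αΔT L = 16.7×10⁻⁶ × 108 × 1625 = 2.931 mm.
With a force P in the spring, the elastic change of the rod is PL/(AE) and that of the spring is P/k; compatibility requires their sum to equal δ_free.
P [ L/(AE) + 1/k ] = δ_free → P [ 1625/(825×192×10³) + 1/(11×10³) ] = 2.931.
P = 2.931 / 0.0001012 = 28970 N.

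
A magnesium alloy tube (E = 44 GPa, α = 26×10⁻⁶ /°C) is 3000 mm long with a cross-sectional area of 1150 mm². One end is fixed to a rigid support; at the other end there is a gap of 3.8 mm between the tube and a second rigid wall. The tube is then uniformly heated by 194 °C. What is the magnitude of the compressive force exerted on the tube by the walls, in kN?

P ≈ 191 kN

If the wall were absent the tube would grow by αΔT L = 26×10⁻⁶ × 194 × 3000 = 15.13 mm.
The gap closes (δ_free > 3.8 mm) and the wall then resists a further 15.13 − 3.8 = 11.33 mm of expansion.
That suppressed elongation corresponds to σ = E·Δ/L = 44×10³ × 11.33/3000 = 166.2 MPa.
P = σA = 166.2 × 1150 = 191.1 kN.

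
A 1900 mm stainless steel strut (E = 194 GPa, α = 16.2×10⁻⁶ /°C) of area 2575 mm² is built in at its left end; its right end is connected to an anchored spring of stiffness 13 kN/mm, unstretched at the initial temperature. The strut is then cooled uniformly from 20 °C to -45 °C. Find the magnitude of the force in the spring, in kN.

The unrestrained thermal change is αΔT L = 16.2×10⁻⁶ × 65 × 1900 = 2.001 mm.
With a force P in the spring, the elastic change of the strut is PL/(AE) and that of the spring is P/k; compatibility requires their sum to equal δ_free.
So P = δ_free / [L/(AE) + 1/k] = 2.001 / [ 1900/(2575×194×10³) + 1/(13×10³) ].
P = 2.001 / 8.073×10⁻⁵ = 24780 N.

P ≈ 24.8 kN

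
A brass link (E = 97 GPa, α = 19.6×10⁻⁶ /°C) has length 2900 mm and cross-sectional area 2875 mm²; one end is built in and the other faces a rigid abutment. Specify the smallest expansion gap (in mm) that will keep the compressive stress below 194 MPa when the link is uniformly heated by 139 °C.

g ≈ 2.1 mm

Free expansion if unrestrained: δ_free = αΔT L = 19.6×10⁻⁶ × 139 × 2900 = 7.901 mm.
A stress of 194 MPa corresponds to the wall pushing the link back by σL/E = 194×2900/(97×10³) = 5.8 mm.
So the gap has to take up the difference, g_min = δ_free − σL/E = 7.901 − 5.8 = 2.101 mm.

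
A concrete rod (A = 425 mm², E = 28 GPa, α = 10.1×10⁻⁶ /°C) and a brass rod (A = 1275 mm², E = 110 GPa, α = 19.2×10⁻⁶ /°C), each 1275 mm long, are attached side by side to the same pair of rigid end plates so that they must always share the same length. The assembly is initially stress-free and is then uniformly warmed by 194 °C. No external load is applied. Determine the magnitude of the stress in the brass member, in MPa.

The brass has the larger α, so on heating it would change length more than the concrete if both were free. The rigid plates force a common final length, so the brass is put into compression and the concrete into tension, with equal and opposite forces P (no external load).
Equating the net (thermal + elastic) strains gives |α₁ − α₂|·ΔT = P·[1/(A₁E₁) + 1/(A₂E₂)].
|α₁ − α₂|·ΔT = 9.1×10⁻⁶ × 194 = 0.001765.
1/(A₁E₁) + 1/(A₂E₂) = 1/(425×28×10³) + 1/(1275×110×10³) = 9.116×10⁻⁸ N⁻¹.
P = 0.001765 / 9.116×10⁻⁸ = 19370 N = 19.37 kN.
σ_{brass} = P/A₂ = 19370/1275 = 15.19 MPa, compressive.

σ ≈ 15.2 MPa (compressive)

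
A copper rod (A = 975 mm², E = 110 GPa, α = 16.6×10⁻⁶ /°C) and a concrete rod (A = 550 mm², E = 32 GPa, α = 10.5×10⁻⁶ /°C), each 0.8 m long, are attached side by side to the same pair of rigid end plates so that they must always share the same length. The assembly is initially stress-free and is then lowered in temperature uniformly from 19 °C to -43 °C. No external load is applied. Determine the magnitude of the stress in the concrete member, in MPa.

Both members must finish at the same length. With the larger α, the copper tends to over-contract; the plates restrain it, putting the copper in tension and the concrete in compression. With no external load the two internal forces are equal and opposite, magnitude P.
Setting the final lengths equal and cancelling L: (α₁ − α₂)ΔT = P/(A₁E₁) + P/(A₂E₂).
|α₁ − α₂|·ΔT = 6.1×10⁻⁶ × 62 = 0.0003782.
1/(A₁E₁) + 1/(A₂E₂) = 1/(975×110×10³) + 1/(550×32×10³) = 6.614×10⁻⁸ N⁻¹.
P = 0.0003782 / 6.614×10⁻⁸ = 5718 N = 5.718 kN.
σ_{concrete} = P/A₂ = 5718/550 = 10.4 MPa, compressive.

σ ≈ 10.4 MPa (compressive)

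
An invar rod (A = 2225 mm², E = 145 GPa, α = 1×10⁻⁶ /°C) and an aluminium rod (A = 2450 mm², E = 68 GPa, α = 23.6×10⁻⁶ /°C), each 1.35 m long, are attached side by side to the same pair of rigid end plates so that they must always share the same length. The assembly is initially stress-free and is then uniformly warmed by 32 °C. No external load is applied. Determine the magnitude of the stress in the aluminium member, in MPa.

σ ≈ 32.4 MPa (compressive)

The aluminium has the larger α, so on heating it would change length more than the invar if both were free. The rigid plates force a common final length, so the aluminium is put into compression and the invar into tension, with equal and opposite forces P (no external load).
Equating the net (thermal + elastic) strains gives |α₁ − α₂|·ΔT = P·[1/(A₁E₁) + 1/(A₂E₂)].
|α₁ − α₂|·ΔT = 22.6×10⁻⁶ × 32 = 0.0007232.
1/(A₁E₁) + 1/(A₂E₂) = 1/(2225×145×10³) + 1/(2450×68×10³) = 9.102×10⁻⁹ N⁻¹.
P = 0.0007232 / 9.102×10⁻⁹ = 79460 N = 79.46 kN.
σ_{aluminium} = P/A₂ = 79460/2450 = 32.43 MPa, compressive.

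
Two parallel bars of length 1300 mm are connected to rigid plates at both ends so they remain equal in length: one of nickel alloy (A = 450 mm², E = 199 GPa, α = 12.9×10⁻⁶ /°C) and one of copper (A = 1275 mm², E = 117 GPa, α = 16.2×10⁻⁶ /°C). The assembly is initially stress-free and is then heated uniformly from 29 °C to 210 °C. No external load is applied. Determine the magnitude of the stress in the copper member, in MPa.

The copper has the larger α, so on heating it would change length more than the nickel alloy if both were free. The rigid plates force a common final length, so the copper is put into compression and the nickel alloy into tension, with equal and opposite forces P (no external load).
Setting the final lengths equal and cancelling L: (α₁ − α₂)ΔT = P/(A₁E₁) + P/(A₂E₂).
|α₁ − α₂|·ΔT = 3.3×10⁻⁶ × 181 = 0.0005973.
1/(A₁E₁) + 1/(A₂E₂) = 1/(450×199×10³) + 1/(1275×117×10³) = 1.787×10⁻⁸ N⁻¹.
So P = 0.0005973 / 1.787×10⁻⁸ = 33.42 kN.
σ_{copper} = P/A₂ = 33420/1275 = 26.21 MPa, compressive.

σ ≈ 26.2 MPa (compressive)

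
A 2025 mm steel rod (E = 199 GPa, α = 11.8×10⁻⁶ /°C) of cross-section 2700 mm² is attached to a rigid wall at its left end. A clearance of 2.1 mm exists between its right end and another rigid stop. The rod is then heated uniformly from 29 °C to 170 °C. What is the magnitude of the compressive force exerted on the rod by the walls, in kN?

If the wall were absent the rod would grow by αΔT L = 11.8×10⁻⁶ × 141 × 2025 = 3.369 mm.
The gap closes (δ_free > 2.1 mm) and the wall then resists a further 3.369 − 2.1 = 1.269 mm of expansion.
So σ = E(δ_free − g)/L = 199×10³ × 1.269/2025 = 124.7 MPa.
Force on the wall = σA = 124.7 × 2700 mm² = 336.8 kN.

P ≈ 337 kN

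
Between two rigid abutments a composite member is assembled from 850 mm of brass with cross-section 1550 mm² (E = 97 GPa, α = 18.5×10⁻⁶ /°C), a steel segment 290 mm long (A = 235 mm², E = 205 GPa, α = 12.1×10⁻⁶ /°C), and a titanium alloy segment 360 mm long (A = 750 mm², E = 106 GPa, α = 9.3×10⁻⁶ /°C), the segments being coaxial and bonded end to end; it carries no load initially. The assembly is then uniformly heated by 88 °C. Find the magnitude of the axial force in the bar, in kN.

If the supports were absent, the total length change would be Σ αᵢΔT Lᵢ = 18.5×10⁻⁶×88×850 + 12.1×10⁻⁶×88×290 + 9.3×10⁻⁶×88×360 = 1.987 mm.
Since the ends are fixed, an axial force P builds up, equal in every segment, with P · Σ Lᵢ/(AᵢEᵢ) = δ_free.
Σ Lᵢ/(AᵢEᵢ) = 850/(1550×97×10³) + 290/(235×205×10³) + 360/(750×106×10³) = 1.62×10⁻⁵ mm/N.
So P = 1.987 / 1.62×10⁻⁵ = 122.7 kN, compressive.

P ≈ 123 kN (compressive)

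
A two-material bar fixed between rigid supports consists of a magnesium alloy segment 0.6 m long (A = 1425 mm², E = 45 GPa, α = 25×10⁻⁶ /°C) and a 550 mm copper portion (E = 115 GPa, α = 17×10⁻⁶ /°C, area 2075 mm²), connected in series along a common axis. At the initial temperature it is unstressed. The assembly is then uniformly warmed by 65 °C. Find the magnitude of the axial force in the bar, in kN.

P ≈ 136 kN (compressive)

With the walls removed the bar would change length by δ_free = Σ αᵢΔT Lᵢ = 25×10⁻⁶×65×600 + 17×10⁻⁶×65×550 = 1.583 mm.
Since the ends are fixed, an axial force P builds up, equal in every segment, with P · Σ Lᵢ/(AᵢEᵢ) = δ_free.
Σ Lᵢ/(AᵢEᵢ) = 600/(1425×45×10³) + 550/(2075×115×10³) = 1.166×10⁻⁵ mm/N.
P = 1.583 / 1.166×10⁻⁵ = 135700 N = 135.7 kN, compressive.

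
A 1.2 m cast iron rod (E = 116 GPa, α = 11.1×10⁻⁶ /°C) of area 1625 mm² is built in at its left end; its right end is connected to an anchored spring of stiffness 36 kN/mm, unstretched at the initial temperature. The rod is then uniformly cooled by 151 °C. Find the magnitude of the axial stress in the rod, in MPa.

If the spring were absent the rod would shorten by αΔT L = 11.1×10⁻⁶ × 151 × 1200 = 2.011 mm.
With a force P in the spring, the elastic change of the rod is PL/(AE) and that of the spring is P/k; compatibility requires their sum to equal δ_free.
P [ L/(AE) + 1/k ] = δ_free → P [ 1200/(1625×116×10³) + 1/(36×10³) ] = 2.011.
P = 2.011 / 3.414×10⁻⁵ = 58910 N.
σ = P/A = 58910/1625 = 36.25 MPa.

σ ≈ 36.3 MPa (tensile)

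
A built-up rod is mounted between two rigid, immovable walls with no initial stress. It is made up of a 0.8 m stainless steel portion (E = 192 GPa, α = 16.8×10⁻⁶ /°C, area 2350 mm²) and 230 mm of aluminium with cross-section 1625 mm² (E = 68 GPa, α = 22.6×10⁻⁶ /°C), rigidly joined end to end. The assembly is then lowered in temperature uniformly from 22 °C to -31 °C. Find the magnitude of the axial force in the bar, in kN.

If the supports were absent, the total length change would be Σ αᵢΔT Lᵢ = 16.8×10⁻⁶×53×800 + 22.6×10⁻⁶×53×230 = 0.9878 mm.
Since the ends are fixed, an axial force P builds up, equal in every segment, with P · Σ Lᵢ/(AᵢEᵢ) = δ_free.
Σ Lᵢ/(AᵢEᵢ) = 800/(2350×192×10³) + 230/(1625×68×10³) = 3.854×10⁻⁶ mm/N.
So P = 0.9878 / 3.854×10⁻⁶ = 256.3 kN, tensile.

P ≈ 256 kN (tensile)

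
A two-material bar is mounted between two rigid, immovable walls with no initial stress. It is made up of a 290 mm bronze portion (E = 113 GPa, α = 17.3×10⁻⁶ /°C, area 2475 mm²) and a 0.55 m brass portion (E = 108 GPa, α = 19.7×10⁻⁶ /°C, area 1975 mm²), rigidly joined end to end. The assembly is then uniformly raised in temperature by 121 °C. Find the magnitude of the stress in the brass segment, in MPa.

σ ≈ 269 MPa (compressive)

If the supports were absent, the total length change would be Σ αᵢΔT Lᵢ = 17.3×10⁻⁶×121×290 + 19.7×10⁻⁶×121×550 = 1.918 mm.
The walls prevent any net length change, so an axial force P (same in every segment) develops. Compatibility: P · Σ Lᵢ/(AᵢEᵢ) = δ_free.
Σ Lᵢ/(AᵢEᵢ) = 290/(2475×113×10³) + 550/(1975×108×10³) = 3.615×10⁻⁶ mm/N.
P = 1.918 / 3.615×10⁻⁶ = 530500 N = 530.5 kN, compressive.
σ_{brass} = P / A = 530500 / 1975 = 268.6 MPa.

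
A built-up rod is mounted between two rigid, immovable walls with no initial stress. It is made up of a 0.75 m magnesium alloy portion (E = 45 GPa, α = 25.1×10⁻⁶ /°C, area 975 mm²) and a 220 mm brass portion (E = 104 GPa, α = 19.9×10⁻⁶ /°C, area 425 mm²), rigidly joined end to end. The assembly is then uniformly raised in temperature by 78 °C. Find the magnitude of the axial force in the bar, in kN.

Free thermal expansion of the whole bar: Σ αᵢΔT Lᵢ = 25.1×10⁻⁶×78×750 + 19.9×10⁻⁶×78×220 = 1.81 mm.
Since the ends are fixed, an axial force P builds up, equal in every segment, with P · Σ Lᵢ/(AᵢEᵢ) = δ_free.
The series flexibility is Σ Lᵢ/(AᵢEᵢ) = 750/(975×45×10³) + 220/(425×104×10³) = 2.207×10⁻⁵ mm/N.
Hence P = δ_free / Σ(L/AE) = 1.81/2.207×10⁻⁵ = 82 kN (compressive).

P ≈ 82 kN (compressive)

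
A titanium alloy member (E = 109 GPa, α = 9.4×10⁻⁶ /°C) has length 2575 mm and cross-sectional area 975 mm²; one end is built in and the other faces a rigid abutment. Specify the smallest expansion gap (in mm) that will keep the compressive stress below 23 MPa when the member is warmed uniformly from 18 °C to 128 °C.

g ≈ 2.12 mm

Free expansion if unrestrained: δ_free = αΔT L = 9.4×10⁻⁶ × 110 × 2575 = 2.663 mm.
At the allowable stress the elastic shortening the wall may impose is σL/E = 23 × 2575 / (109×10³) = 0.5433 mm.
The gap must absorb the remainder: g_min = 2.663 − 0.5433 = 2.119 mm.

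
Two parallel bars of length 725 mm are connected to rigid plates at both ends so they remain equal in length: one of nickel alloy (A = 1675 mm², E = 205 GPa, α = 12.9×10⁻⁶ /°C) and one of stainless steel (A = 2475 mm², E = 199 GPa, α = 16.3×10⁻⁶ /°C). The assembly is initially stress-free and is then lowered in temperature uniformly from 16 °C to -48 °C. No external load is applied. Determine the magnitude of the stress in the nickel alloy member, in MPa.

σ ≈ 26.3 MPa (compressive)

The stainless steel has the larger α, so on cooling it would change length more than the nickel alloy if both were free. The rigid plates force a common final length, so the stainless steel is put into tension and the nickel alloy into compression, with equal and opposite forces P (no external load).
Setting the final lengths equal and cancelling L: (α₁ − α₂)ΔT = P/(A₁E₁) + P/(A₂E₂).
|α₁ − α₂|·ΔT = 3.4×10⁻⁶ × 64 = 0.0002176.
1/(A₁E₁) + 1/(A₂E₂) = 1/(1675×205×10³) + 1/(2475×199×10³) = 4.943×10⁻⁹ N⁻¹.
P = 0.0002176 / 4.943×10⁻⁹ = 44030 N = 44.03 kN.
σ_{nickel alloy} = P/A₁ = 44030/1675 = 26.28 MPa, compressive.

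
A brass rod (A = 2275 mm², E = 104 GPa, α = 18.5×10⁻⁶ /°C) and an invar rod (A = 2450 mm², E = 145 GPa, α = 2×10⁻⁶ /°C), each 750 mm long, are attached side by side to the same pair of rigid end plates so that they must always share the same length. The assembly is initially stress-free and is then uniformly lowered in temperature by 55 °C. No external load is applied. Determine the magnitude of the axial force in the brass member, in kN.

Equilibrium of a rigid end plate with no external load gives equal and opposite internal forces ±P in the two members. Since α_{brass} > α_{invar}, cooling drives the brass into tension and the invar into compression.
Compatibility of the two members (thermal + elastic change equal): (α₁ − α₂)ΔT = P·[1/(A₁E₁) + 1/(A₂E₂)].
|α₁ − α₂|·ΔT = 16.5×10⁻⁶ × 55 = 0.0009075.
1/(A₁E₁) + 1/(A₂E₂) = 1/(2275×104×10³) + 1/(2450×145×10³) = 7.041×10⁻⁹ N⁻¹.
P = 0.0009075 / 7.041×10⁻⁹ = 128900 N = 128.9 kN.

P ≈ 129 kN (tensile in the brass)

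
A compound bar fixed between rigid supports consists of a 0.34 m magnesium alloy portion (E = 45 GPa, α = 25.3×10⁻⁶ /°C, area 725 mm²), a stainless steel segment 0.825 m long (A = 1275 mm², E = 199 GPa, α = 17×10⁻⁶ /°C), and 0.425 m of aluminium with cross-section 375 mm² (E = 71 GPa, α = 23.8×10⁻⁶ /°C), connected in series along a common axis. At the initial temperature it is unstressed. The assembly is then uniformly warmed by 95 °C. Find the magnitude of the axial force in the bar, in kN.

P ≈ 105 kN (compressive)

Free thermal expansion of the whole bar: Σ αᵢΔT Lᵢ = 25.3×10⁻⁶×95×340 + 17×10⁻⁶×95×825 + 23.8×10⁻⁶×95×425 = 3.11 mm.
The rigid supports impose zero overall length change; the single axial force P common to all segments must satisfy P Σ Lᵢ/(AᵢEᵢ) = δ_free.
The series flexibility is Σ Lᵢ/(AᵢEᵢ) = 340/(725×45×10³) + 825/(1275×199×10³) + 425/(375×71×10³) = 2.964×10⁻⁵ mm/N.
So P = 3.11 / 2.964×10⁻⁵ = 105 kN, compressive.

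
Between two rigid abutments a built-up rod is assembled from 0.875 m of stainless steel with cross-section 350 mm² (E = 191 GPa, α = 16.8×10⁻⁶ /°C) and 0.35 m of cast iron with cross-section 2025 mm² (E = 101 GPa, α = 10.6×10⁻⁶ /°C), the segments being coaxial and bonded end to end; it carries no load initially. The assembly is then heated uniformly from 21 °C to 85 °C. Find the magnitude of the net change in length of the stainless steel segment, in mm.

With the walls removed the bar would change length by δ_free = Σ αᵢΔT Lᵢ = 16.8×10⁻⁶×64×875 + 10.6×10⁻⁶×64×350 = 1.178 mm.
The walls prevent any net length change, so an axial force P (same in every segment) develops. Compatibility: P · Σ Lᵢ/(AᵢEᵢ) = δ_free.
The series flexibility is Σ Lᵢ/(AᵢEᵢ) = 875/(350×191×10³) + 350/(2025×101×10³) = 1.48×10⁻⁵ mm/N.
P = 1.178 / 1.48×10⁻⁵ = 79610 N = 79.61 kN, compressive.
For the stainless steel segment, free thermal change = 16.8×10⁻⁶×64×875 = 0.9408 mm and elastic change from P = 79610×875/(350×191×10³) = 1.042 mm; these oppose, so the net change is 0.101 mm (segment shortens).

|ΔL| ≈ 0.101 mm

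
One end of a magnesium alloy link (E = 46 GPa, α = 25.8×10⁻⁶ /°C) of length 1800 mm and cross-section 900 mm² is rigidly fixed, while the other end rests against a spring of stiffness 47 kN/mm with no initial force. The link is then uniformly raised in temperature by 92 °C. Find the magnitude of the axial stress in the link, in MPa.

σ ≈ 73.3 MPa (compressive)

The unrestrained thermal change is αΔT L = 25.8×10⁻⁶ × 92 × 1800 = 4.272 mm.
With a force P in the spring, the elastic change of the link is PL/(AE) and that of the spring is P/k; compatibility requires their sum to equal δ_free.
So P = δ_free / [L/(AE) + 1/k] = 4.272 / [ 1800/(900×46×10³) + 1/(47×10³) ].
P = 4.272 / 6.475×10⁻⁵ = 65980 N.
σ = P/A = 65980/900 = 73.31 MPa.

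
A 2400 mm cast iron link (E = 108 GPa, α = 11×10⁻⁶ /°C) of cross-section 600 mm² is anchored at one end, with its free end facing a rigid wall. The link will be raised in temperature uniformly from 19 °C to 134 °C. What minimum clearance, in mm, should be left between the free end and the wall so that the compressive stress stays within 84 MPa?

g ≈ 1.17 mm

With no wall the link would lengthen by αΔT L = 11×10⁻⁶ × 115 × 2400 = 3.036 mm.
A stress of 84 MPa corresponds to the wall pushing the link back by σL/E = 84×2400/(108×10³) = 1.867 mm.
The gap must absorb the remainder: g_min = 3.036 − 1.867 = 1.169 mm.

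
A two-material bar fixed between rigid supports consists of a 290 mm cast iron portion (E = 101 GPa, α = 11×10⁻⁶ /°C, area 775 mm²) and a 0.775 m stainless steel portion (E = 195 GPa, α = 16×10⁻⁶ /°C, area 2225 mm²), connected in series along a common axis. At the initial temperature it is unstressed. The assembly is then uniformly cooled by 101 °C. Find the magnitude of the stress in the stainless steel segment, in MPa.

With the walls removed the bar would change length by δ_free = Σ αᵢΔT Lᵢ = 11×10⁻⁶×101×290 + 16×10⁻⁶×101×775 = 1.575 mm.
The rigid supports impose zero overall length change; the single axial force P common to all segments must satisfy P Σ Lᵢ/(AᵢEᵢ) = δ_free.
Σ Lᵢ/(AᵢEᵢ) = 290/(775×101×10³) + 775/(2225×195×10³) = 5.491×10⁻⁶ mm/N.
P = 1.575 / 5.491×10⁻⁶ = 286800 N = 286.8 kN, tensile.
σ_{stainless steel} = P / A = 286800 / 2225 = 128.9 MPa.

σ ≈ 129 MPa (tensile)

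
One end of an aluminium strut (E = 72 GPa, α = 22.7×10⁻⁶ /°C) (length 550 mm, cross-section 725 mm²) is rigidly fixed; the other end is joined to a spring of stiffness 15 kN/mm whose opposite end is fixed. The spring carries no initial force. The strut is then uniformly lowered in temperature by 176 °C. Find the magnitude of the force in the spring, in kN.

The unrestrained thermal change is αΔT L = 22.7×10⁻⁶ × 176 × 550 = 2.197 mm.
With a force P in the spring, the elastic change of the strut is PL/(AE) and that of the spring is P/k; compatibility requires their sum to equal δ_free.
So P = δ_free / [L/(AE) + 1/k] = 2.197 / [ 550/(725×72×10³) + 1/(15×10³) ].
P = 2.197 / 7.72×10⁻⁵ = 28460 N.

P ≈ 28.5 kN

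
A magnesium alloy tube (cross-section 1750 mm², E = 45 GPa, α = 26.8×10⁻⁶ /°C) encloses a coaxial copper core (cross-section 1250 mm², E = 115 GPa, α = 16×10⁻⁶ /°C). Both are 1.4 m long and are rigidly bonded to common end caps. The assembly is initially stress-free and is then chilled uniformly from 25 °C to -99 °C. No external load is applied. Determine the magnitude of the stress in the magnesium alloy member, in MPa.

σ ≈ 38.9 MPa (tensile)

Both members must finish at the same length. With the larger α, the magnesium alloy tends to over-contract; the plates restrain it, putting the magnesium alloy in tension and the copper in compression. With no external load the two internal forces are equal and opposite, magnitude P.
Equating the net (thermal + elastic) strains gives |α₁ − α₂|·ΔT = P·[1/(A₁E₁) + 1/(A₂E₂)].
|α₁ − α₂|·ΔT = 10.8×10⁻⁶ × 124 = 0.001339.
1/(A₁E₁) + 1/(A₂E₂) = 1/(1750×45×10³) + 1/(1250×115×10³) = 1.965×10⁻⁸ N⁻¹.
P = 0.001339 / 1.965×10⁻⁸ = 68140 N = 68.14 kN.
σ_{magnesium alloy} = P/A₁ = 68140/1750 = 38.93 MPa, tensile.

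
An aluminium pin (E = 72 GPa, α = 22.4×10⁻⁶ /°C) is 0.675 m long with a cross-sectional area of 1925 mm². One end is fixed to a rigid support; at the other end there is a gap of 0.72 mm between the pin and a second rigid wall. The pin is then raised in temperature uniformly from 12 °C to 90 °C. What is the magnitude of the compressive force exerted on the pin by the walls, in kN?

P ≈ 94.3 kN

If the wall were absent the pin would grow by αΔT L = 22.4×10⁻⁶ × 78 × 675 = 1.179 mm.
The gap closes (δ_free > 0.72 mm) and the wall then resists a further 1.179 − 0.72 = 0.4594 mm of expansion.
So σ = E(δ_free − g)/L = 72×10³ × 0.4594/675 = 49 MPa.
P = σA = 49 × 1925 = 94.32 kN.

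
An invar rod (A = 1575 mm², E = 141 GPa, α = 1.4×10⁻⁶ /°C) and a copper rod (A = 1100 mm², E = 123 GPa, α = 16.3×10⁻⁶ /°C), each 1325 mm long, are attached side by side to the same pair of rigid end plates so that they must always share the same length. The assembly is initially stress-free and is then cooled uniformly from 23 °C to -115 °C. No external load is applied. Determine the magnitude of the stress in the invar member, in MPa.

Both members must finish at the same length. With the larger α, the copper tends to over-contract; the plates restrain it, putting the copper in tension and the invar in compression. With no external load the two internal forces are equal and opposite, magnitude P.
Setting the final lengths equal and cancelling L: (α₁ − α₂)ΔT = P/(A₁E₁) + P/(A₂E₂).
|α₁ − α₂|·ΔT = 14.9×10⁻⁶ × 138 = 0.002056.
1/(A₁E₁) + 1/(A₂E₂) = 1/(1575×141×10³) + 1/(1100×123×10³) = 1.189×10⁻⁸ N⁻¹.
So P = 0.002056 / 1.189×10⁻⁸ = 172.9 kN.
σ_{invar} = P/A₁ = 172900/1575 = 109.8 MPa, compressive.

σ ≈ 110 MPa (compressive)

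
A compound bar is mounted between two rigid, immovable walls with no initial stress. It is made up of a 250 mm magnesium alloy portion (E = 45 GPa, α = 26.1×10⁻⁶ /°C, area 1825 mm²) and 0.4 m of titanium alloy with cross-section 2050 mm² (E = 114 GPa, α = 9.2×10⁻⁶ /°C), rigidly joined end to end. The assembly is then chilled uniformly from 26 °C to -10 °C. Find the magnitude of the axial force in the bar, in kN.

If the supports were absent, the total length change would be Σ αᵢΔT Lᵢ = 26.1×10⁻⁶×36×250 + 9.2×10⁻⁶×36×400 = 0.3674 mm.
The walls prevent any net length change, so an axial force P (same in every segment) develops. Compatibility: P · Σ Lᵢ/(AᵢEᵢ) = δ_free.
Σ Lᵢ/(AᵢEᵢ) = 250/(1825×45×10³) + 400/(2050×114×10³) = 4.756×10⁻⁶ mm/N.
Hence P = δ_free / Σ(L/AE) = 0.3674/4.756×10⁻⁶ = 77.25 kN (tensile).

P ≈ 77.2 kN (tensile)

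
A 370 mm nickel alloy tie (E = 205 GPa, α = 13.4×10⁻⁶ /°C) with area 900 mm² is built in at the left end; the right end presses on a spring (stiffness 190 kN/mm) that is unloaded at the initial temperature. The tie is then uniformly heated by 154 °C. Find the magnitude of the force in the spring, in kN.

The unrestrained thermal change is αΔT L = 13.4×10⁻⁶ × 154 × 370 = 0.7635 mm.
Let P be the compressive force at the spring. The tie shortens elastically by PL/(AE) and the spring compresses by P/k; together these equal δ_free.
So P = δ_free / [L/(AE) + 1/k] = 0.7635 / [ 370/(900×205×10³) + 1/(190×10³) ].
P = 0.7635 / 7.269×10⁻⁶ = 105000 N.

P ≈ 105 kN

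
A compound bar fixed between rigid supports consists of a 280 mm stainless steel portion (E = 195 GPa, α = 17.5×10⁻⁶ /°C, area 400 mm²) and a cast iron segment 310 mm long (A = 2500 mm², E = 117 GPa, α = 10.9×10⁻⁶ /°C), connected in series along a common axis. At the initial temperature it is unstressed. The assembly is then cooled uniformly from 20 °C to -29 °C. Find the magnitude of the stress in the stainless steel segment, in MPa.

σ ≈ 218 MPa (tensile)

With the walls removed the bar would change length by δ_free = Σ αᵢΔT Lᵢ = 17.5×10⁻⁶×49×280 + 10.9×10⁻⁶×49×310 = 0.4057 mm.
The walls prevent any net length change, so an axial force P (same in every segment) develops. Compatibility: P · Σ Lᵢ/(AᵢEᵢ) = δ_free.
Σ Lᵢ/(AᵢEᵢ) = 280/(400×195×10³) + 310/(2500×117×10³) = 4.65×10⁻⁶ mm/N.
Hence P = δ_free / Σ(L/AE) = 0.4057/4.65×10⁻⁶ = 87.25 kN (tensile).
σ_{stainless steel} = P / A = 87250 / 400 = 218.1 MPa.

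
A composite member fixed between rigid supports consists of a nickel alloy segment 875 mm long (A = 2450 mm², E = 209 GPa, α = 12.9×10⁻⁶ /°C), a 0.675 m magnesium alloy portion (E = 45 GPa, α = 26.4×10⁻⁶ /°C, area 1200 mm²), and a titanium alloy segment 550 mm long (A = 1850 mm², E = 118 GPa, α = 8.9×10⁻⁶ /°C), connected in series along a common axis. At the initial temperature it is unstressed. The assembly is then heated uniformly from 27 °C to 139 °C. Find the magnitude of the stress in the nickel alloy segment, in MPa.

σ ≈ 92.9 MPa (compressive)

Free thermal expansion of the whole bar: Σ αᵢΔT Lᵢ = 12.9×10⁻⁶×112×875 + 26.4×10⁻⁶×112×675 + 8.9×10⁻⁶×112×550 = 3.808 mm.
The walls prevent any net length change, so an axial force P (same in every segment) develops. Compatibility: P · Σ Lᵢ/(AᵢEᵢ) = δ_free.
The series flexibility is Σ Lᵢ/(AᵢEᵢ) = 875/(2450×209×10³) + 675/(1200×45×10³) + 550/(1850×118×10³) = 1.673×10⁻⁵ mm/N.
So P = 3.808 / 1.673×10⁻⁵ = 227.7 kN, compressive.
σ_{nickel alloy} = P / A = 227700 / 2450 = 92.92 MPa.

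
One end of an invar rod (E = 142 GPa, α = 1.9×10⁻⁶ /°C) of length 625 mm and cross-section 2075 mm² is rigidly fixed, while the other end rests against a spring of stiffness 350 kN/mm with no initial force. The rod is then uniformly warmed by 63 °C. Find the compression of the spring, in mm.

δ ≈ 0.0429 mm

If the spring were absent the rod would lengthen by αΔT L = 1.9×10⁻⁶ × 63 × 625 = 0.07481 mm.
Let P be the compressive force at the spring. The rod shortens elastically by PL/(AE) and the spring compresses by P/k; together these equal δ_free.
So P = δ_free / [L/(AE) + 1/k] = 0.07481 / [ 625/(2075×142×10³) + 1/(350×10³) ].
P = 0.07481 / 4.978×10⁻⁶ = 15030 N.
Spring compression = P/k = 15030/(350×10³) = 0.04294 mm.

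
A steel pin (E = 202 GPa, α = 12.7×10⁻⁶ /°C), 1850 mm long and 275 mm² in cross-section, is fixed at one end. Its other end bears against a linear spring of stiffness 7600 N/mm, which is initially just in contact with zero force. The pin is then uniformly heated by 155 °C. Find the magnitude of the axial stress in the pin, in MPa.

The unrestrained thermal change is αΔT L = 12.7×10⁻⁶ × 155 × 1850 = 3.642 mm.
With a force P in the spring, the elastic change of the pin is PL/(AE) and that of the spring is P/k; compatibility requires their sum to equal δ_free.
P [ L/(AE) + 1/k ] = δ_free → P [ 1850/(275×202×10³) + 1/(7600) ] = 3.642.
P = 3.642 / 0.0001649 = 22090 N.
σ = P/A = 22090/275 = 80.32 MPa.

σ ≈ 80.3 MPa (compressive)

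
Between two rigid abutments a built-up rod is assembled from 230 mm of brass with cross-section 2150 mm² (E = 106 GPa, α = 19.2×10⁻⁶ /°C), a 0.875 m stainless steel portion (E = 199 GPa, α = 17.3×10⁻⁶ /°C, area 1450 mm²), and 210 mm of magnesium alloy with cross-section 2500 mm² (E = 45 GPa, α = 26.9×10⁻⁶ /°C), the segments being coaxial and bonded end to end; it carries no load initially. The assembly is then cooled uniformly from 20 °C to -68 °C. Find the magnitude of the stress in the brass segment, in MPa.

σ ≈ 175 MPa (tensile)

If the supports were absent, the total length change would be Σ αᵢΔT Lᵢ = 19.2×10⁻⁶×88×230 + 17.3×10⁻⁶×88×875 + 26.9×10⁻⁶×88×210 = 2.218 mm.
The rigid supports impose zero overall length change; the single axial force P common to all segments must satisfy P Σ Lᵢ/(AᵢEᵢ) = δ_free.
Σ Lᵢ/(AᵢEᵢ) = 230/(2150×106×10³) + 875/(1450×199×10³) + 210/(2500×45×10³) = 5.908×10⁻⁶ mm/N.
Hence P = δ_free / Σ(L/AE) = 2.218/5.908×10⁻⁶ = 375.4 kN (tensile).
σ_{brass} = P / A = 375400 / 2150 = 174.6 MPa.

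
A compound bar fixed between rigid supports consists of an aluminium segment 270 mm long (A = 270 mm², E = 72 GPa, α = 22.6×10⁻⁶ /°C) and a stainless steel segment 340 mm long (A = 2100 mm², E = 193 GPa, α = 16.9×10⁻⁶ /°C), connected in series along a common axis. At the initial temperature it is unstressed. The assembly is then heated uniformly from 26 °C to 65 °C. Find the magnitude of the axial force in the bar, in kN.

P ≈ 31.4 kN (compressive)

With the walls removed the bar would change length by δ_free = Σ αᵢΔT Lᵢ = 22.6×10⁻⁶×39×270 + 16.9×10⁻⁶×39×340 = 0.4621 mm.
The rigid supports impose zero overall length change; the single axial force P common to all segments must satisfy P Σ Lᵢ/(AᵢEᵢ) = δ_free.
Σ Lᵢ/(AᵢEᵢ) = 270/(270×72×10³) + 340/(2100×193×10³) = 1.473×10⁻⁵ mm/N.
So P = 0.4621 / 1.473×10⁻⁵ = 31.37 kN, compressive.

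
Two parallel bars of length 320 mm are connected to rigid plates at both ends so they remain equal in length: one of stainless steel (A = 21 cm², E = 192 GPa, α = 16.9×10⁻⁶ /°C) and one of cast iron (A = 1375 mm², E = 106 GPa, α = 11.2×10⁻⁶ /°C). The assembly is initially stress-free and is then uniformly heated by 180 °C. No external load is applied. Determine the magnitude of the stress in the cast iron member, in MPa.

σ ≈ 79.9 MPa (tensile)

The stainless steel has the larger α, so on heating it would change length more than the cast iron if both were free. The rigid plates force a common final length, so the stainless steel is put into compression and the cast iron into tension, with equal and opposite forces P (no external load).
Compatibility of the two members (thermal + elastic change equal): (α₁ − α₂)ΔT = P·[1/(A₁E₁) + 1/(A₂E₂)].
|α₁ − α₂|·ΔT = 5.7×10⁻⁶ × 180 = 0.001026.
1/(A₁E₁) + 1/(A₂E₂) = 1/(2100×192×10³) + 1/(1375×106×10³) = 9.341×10⁻⁹ N⁻¹.
So P = 0.001026 / 9.341×10⁻⁹ = 109.8 kN.
σ_{cast iron} = P/A₂ = 109800/1375 = 79.88 MPa, tensile.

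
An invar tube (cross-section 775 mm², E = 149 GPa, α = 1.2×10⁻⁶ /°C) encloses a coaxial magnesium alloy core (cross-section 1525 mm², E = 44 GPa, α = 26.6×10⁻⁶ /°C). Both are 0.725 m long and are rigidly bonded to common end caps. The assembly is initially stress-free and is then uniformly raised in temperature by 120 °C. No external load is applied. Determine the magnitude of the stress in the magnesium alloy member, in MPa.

σ ≈ 84.8 MPa (compressive)

The magnesium alloy has the larger α, so on heating it would change length more than the invar if both were free. The rigid plates force a common final length, so the magnesium alloy is put into compression and the invar into tension, with equal and opposite forces P (no external load).
Equating the net (thermal + elastic) strains gives |α₁ − α₂|·ΔT = P·[1/(A₁E₁) + 1/(A₂E₂)].
|α₁ − α₂|·ΔT = 25.4×10⁻⁶ × 120 = 0.003048.
1/(A₁E₁) + 1/(A₂E₂) = 1/(775×149×10³) + 1/(1525×44×10³) = 2.356×10⁻⁸ N⁻¹.
P = 0.003048 / 2.356×10⁻⁸ = 129400 N = 129.4 kN.
σ_{magnesium alloy} = P/A₂ = 129400/1525 = 84.82 MPa, compressive.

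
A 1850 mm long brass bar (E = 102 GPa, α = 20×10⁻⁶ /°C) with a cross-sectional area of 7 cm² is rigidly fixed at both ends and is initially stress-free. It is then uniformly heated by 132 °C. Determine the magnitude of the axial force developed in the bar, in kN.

Full restraint means ε = 0, so the stress is σ = EαΔT = 102×10³ × 20×10⁻⁶ × 132 = 269.3 MPa.
P = AEαΔT = 700 × 102×10³ × 20×10⁻⁶ × 132 = 188.5 kN (compressive).

P ≈ 188 kN (compressive)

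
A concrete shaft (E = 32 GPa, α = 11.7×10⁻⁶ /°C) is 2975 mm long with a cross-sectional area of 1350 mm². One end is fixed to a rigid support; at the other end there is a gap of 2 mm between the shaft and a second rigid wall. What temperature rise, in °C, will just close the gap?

Contact occurs when the free expansion equals the gap: αΔT L = 2 mm.
ΔT = 2 / (11.7×10⁻⁶ × 2975) = 57.46 °C.

ΔT ≈ 57.5 °C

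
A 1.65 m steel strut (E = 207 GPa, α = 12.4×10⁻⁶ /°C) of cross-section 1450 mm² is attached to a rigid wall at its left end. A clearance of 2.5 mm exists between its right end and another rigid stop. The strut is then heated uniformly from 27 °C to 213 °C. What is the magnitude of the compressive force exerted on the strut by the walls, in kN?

P ≈ 237 kN

If the wall were absent the strut would grow by αΔT L = 12.4×10⁻⁶ × 186 × 1650 = 3.806 mm.
After closing the 2.5 mm clearance, 3.806 − 2.5 = 1.306 mm of expansion remains to be suppressed by the wall.
That suppressed elongation corresponds to σ = E·Δ/L = 207×10³ × 1.306/1650 = 163.8 MPa.
Force on the wall = σA = 163.8 × 1450 mm² = 237.5 kN.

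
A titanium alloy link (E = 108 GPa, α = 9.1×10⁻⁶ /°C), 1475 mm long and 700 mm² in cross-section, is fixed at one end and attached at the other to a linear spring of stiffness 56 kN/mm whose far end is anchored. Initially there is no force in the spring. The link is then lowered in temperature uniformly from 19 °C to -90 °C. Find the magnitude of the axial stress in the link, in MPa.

The unrestrained thermal change is αΔT L = 9.1×10⁻⁶ × 109 × 1475 = 1.463 mm.
Let P be the tensile force in the spring. The link extends elastically by PL/(AE) and the spring stretches by P/k; together these equal δ_free.
P [ L/(AE) + 1/k ] = δ_free → P [ 1475/(700×108×10³) + 1/(56×10³) ] = 1.463.
P = 1.463 / 3.737×10⁻⁵ = 39150 N.
σ = P/A = 39150/700 = 55.93 MPa.

σ ≈ 55.9 MPa (tensile)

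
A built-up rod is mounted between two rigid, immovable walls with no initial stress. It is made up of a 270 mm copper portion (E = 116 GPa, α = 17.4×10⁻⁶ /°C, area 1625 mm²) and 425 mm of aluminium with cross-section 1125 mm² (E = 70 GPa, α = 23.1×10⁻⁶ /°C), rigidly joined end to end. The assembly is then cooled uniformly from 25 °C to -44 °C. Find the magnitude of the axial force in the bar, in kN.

With the walls removed the bar would change length by δ_free = Σ αᵢΔT Lᵢ = 17.4×10⁻⁶×69×270 + 23.1×10⁻⁶×69×425 = 1.002 mm.
Since the ends are fixed, an axial force P builds up, equal in every segment, with P · Σ Lᵢ/(AᵢEᵢ) = δ_free.
Σ Lᵢ/(AᵢEᵢ) = 270/(1625×116×10³) + 425/(1125×70×10³) = 6.829×10⁻⁶ mm/N.
Hence P = δ_free / Σ(L/AE) = 1.002/6.829×10⁻⁶ = 146.7 kN (tensile).

P ≈ 147 kN (tensile)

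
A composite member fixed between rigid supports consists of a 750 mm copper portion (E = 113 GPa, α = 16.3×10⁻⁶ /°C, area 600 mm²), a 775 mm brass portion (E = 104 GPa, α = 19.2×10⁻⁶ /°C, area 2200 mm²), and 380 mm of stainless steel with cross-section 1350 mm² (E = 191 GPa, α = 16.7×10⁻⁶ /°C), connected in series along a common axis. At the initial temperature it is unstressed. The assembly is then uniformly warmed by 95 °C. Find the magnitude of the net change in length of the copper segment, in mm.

|ΔL| ≈ 1.05 mm

Free thermal expansion of the whole bar: Σ αᵢΔT Lᵢ = 16.3×10⁻⁶×95×750 + 19.2×10⁻⁶×95×775 + 16.7×10⁻⁶×95×380 = 3.178 mm.
The rigid supports impose zero overall length change; the single axial force P common to all segments must satisfy P Σ Lᵢ/(AᵢEᵢ) = δ_free.
The series flexibility is Σ Lᵢ/(AᵢEᵢ) = 750/(600×113×10³) + 775/(2200×104×10³) + 380/(1350×191×10³) = 1.592×10⁻⁵ mm/N.
P = 3.178 / 1.592×10⁻⁵ = 199600 N = 199.6 kN, compressive.
For the copper segment, free thermal change = 16.3×10⁻⁶×95×750 = 1.161 mm and elastic change from P = 199600×750/(600×113×10³) = 2.208 mm; these oppose, so the net change is 1.05 mm (segment shortens).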